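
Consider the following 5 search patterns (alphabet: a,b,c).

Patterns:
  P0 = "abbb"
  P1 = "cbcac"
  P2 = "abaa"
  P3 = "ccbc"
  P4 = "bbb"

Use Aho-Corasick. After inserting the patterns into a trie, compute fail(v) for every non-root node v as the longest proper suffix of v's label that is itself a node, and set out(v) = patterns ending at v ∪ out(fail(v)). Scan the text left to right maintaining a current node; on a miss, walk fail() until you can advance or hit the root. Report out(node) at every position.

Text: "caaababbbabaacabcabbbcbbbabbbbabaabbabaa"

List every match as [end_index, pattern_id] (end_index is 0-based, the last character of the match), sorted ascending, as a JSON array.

Build automaton:
Trie nodes:
  n0 'ε': a→1 b→15 c→5
  n1 'a': b→2
  n2 'ab': a→10 b→3
  n3 'abb': b→4
  n4 'abbb': ·  [P0 ends]
  n5 'c': b→6 c→12
  n6 'cb': c→7
  n7 'cbc': a→8
  n8 'cbca': c→9
  n9 'cbcac': ·  [P1 ends]
  n10 'aba': a→11
  n11 'abaa': ·  [P2 ends]
  n12 'cc': b→13
  n13 'ccb': c→14
  n14 'ccbc': ·  [P3 ends]
  n15 'b': b→16
  n16 'bb': b→17
  n17 'bbb': ·  [P4 ends]

BFS fail/out derivation:
  n1('a'): parent n0 fail=0; on 'a' 0 → fail=0;  out ∅∪∅=∅
  n5('c'): parent n0 fail=0; on 'c' 0 → fail=0;  out ∅∪∅=∅
  n15('b'): parent n0 fail=0; on 'b' 0 → fail=0;  out ∅∪∅=∅
  n2('ab'): parent n1 fail=0; on 'b' 0 → fail=15;  out ∅∪∅=∅
  n6('cb'): parent n5 fail=0; on 'b' 0 → fail=15;  out ∅∪∅=∅
  n12('cc'): parent n5 fail=0; on 'c' 0 → fail=5;  out ∅∪∅=∅
  n16('bb'): parent n15 fail=0; on 'b' 0 → fail=15;  out ∅∪∅=∅
  n3('abb'): parent n2 fail=15; on 'b' 15 → fail=16;  out ∅∪∅=∅
  n7('cbc'): parent n6 fail=15; on 'c' 15→0 → fail=5;  out ∅∪∅=∅
  n10('aba'): parent n2 fail=15; on 'a' 15→0 → fail=1;  out ∅∪∅=∅
  n13('ccb'): parent n12 fail=5; on 'b' 5 → fail=6;  out ∅∪∅=∅
  n17('bbb'): parent n16 fail=15; on 'b' 15 → fail=16;  out {4}∪∅={4}
  n4('abbb'): parent n3 fail=16; on 'b' 16 → fail=17;  out {0}∪{4}={0,4}
  n8('cbca'): parent n7 fail=5; on 'a' 5→0 → fail=1;  out ∅∪∅=∅
  n11('abaa'): parent n10 fail=1; on 'a' 1→0 → fail=1;  out {2}∪∅={2}
  n14('ccbc'): parent n13 fail=6; on 'c' 6 → fail=7;  out {3}∪∅={3}
  n9('cbcac'): parent n8 fail=1; on 'c' 1→0 → fail=5;  out {1}∪∅={1}

Run:
i=0 'c': node 0→5
i=1 'a': node 5→1 (fail-walked)
i=2 'a': node 1→1 (fail-walked)
i=3 'a': node 1→1 (fail-walked)
i=4 'b': node 1→2
i=5 'a': node 2→10
i=6 'b': node 10→2 (fail-walked)
i=7 'b': node 2→3
i=8 'b': node 3→4  ** P0@[5:8],P4@[6:8]
i=9 'a': node 4→1 (fail-walked)
i=10 'b': node 1→2
i=11 'a': node 2→10
i=12 'a': node 10→11  ** P2@[9:12]
i=13 'c': node 11→5 (fail-walked)
i=14 'a': node 5→1 (fail-walked)
i=15 'b': node 1→2
i=16 'c': node 2→5 (fail-walked)
i=17 'a': node 5→1 (fail-walked)
i=18 'b': node 1→2
i=19 'b': node 2→3
i=20 'b': node 3→4  ** P0@[17:20],P4@[18:20]
i=21 'c': node 4→5 (fail-walked)
i=22 'b': node 5→6
i=23 'b': node 6→16 (fail-walked)
i=24 'b': node 16→17  ** P4@[22:24]
i=25 'a': node 17→1 (fail-walked)
i=26 'b': node 1→2
i=27 'b': node 2→3
i=28 'b': node 3→4  ** P0@[25:28],P4@[26:28]
i=29 'b': node 4→17 (fail-walked)  ** P4@[27:29]
i=30 'a': node 17→1 (fail-walked)
i=31 'b': node 1→2
i=32 'a': node 2→10
i=33 'a': node 10→11  ** P2@[30:33]
i=34 'b': node 11→2 (fail-walked)
i=35 'b': node 2→3
i=36 'a': node 3→1 (fail-walked)
i=37 'b': node 1→2
i=38 'a': node 2→10
i=39 'a': node 10→11  ** P2@[36:39]

Result: [[8,0],[8,4],[12,2],[20,0],[20,4],[24,4],[28,0],[28,4],[29,4],[33,2],[39,2]]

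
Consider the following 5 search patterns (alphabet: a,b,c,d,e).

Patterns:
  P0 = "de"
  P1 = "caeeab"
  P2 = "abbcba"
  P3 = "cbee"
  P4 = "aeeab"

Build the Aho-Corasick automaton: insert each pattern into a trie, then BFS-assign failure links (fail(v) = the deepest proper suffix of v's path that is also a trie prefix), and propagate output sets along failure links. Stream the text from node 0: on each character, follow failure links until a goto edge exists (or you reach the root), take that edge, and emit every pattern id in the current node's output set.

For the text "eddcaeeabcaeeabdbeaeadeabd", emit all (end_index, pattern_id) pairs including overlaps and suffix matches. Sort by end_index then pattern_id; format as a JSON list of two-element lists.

Construct AC machine:
Trie nodes:
  n0 'ε': a→9 c→3 d→1
  n1 'd': e→2
  n2 'de': ·  [P0 ends]
  n3 'c': a→4 b→15
  n4 'ca': e→5
  n5 'cae': e→6
  n6 'caee': a→7
  n7 'caeea': b→8
  n8 'caeeab': ·  [P1 ends]
  n9 'a': b→10 e→18
  n10 'ab': b→11
  n11 'abb': c→12
  n12 'abbc': b→13
  n13 'abbcb': a→14
  n14 'abbcba': ·  [P2 ends]
  n15 'cb': e→16
  n16 'cbe': e→17
  n17 'cbee': ·  [P3 ends]
  n18 'ae': e→19
  n19 'aee': a→20
  n20 'aeea': b→21
  n21 'aeeab': ·  [P4 ends]

Failure links (BFS by depth):
  fail(1) 'd': from fail(0)=0 chase 'd': 0 ⇒ 0;  out=∅∪out(0)=∅
  fail(3) 'c': from fail(0)=0 chase 'c': 0 ⇒ 0;  out=∅∪out(0)=∅
  fail(9) 'a': from fail(0)=0 chase 'a': 0 ⇒ 0;  out=∅∪out(0)=∅
  fail(2) 'de': from fail(1)=0 chase 'e': 0 ⇒ 0;  out={0}∪out(0)={0}
  fail(4) 'ca': from fail(3)=0 chase 'a': 0 ⇒ 9;  out=∅∪out(9)=∅
  fail(10) 'ab': from fail(9)=0 chase 'b': 0 ⇒ 0;  out=∅∪out(0)=∅
  fail(15) 'cb': from fail(3)=0 chase 'b': 0 ⇒ 0;  out=∅∪out(0)=∅
  fail(18) 'ae': from fail(9)=0 chase 'e': 0 ⇒ 0;  out=∅∪out(0)=∅
  fail(5) 'cae': from fail(4)=9 chase 'e': 9 ⇒ 18;  out=∅∪out(18)=∅
  fail(11) 'abb': from fail(10)=0 chase 'b': 0 ⇒ 0;  out=∅∪out(0)=∅
  fail(16) 'cbe': from fail(15)=0 chase 'e': 0 ⇒ 0;  out=∅∪out(0)=∅
  fail(19) 'aee': from fail(18)=0 chase 'e': 0 ⇒ 0;  out=∅∪out(0)=∅
  fail(6) 'caee': from fail(5)=18 chase 'e': 18 ⇒ 19;  out=∅∪out(19)=∅
  fail(12) 'abbc': from fail(11)=0 chase 'c': 0 ⇒ 3;  out=∅∪out(3)=∅
  fail(17) 'cbee': from fail(16)=0 chase 'e': 0 ⇒ 0;  out={3}∪out(0)={3}
  fail(20) 'aeea': from fail(19)=0 chase 'a': 0 ⇒ 9;  out=∅∪out(9)=∅
  fail(7) 'caeea': from fail(6)=19 chase 'a': 19 ⇒ 20;  out=∅∪out(20)=∅
  fail(13) 'abbcb': from fail(12)=3 chase 'b': 3 ⇒ 15;  out=∅∪out(15)=∅
  fail(21) 'aeeab': from fail(20)=9 chase 'b': 9 ⇒ 10;  out={4}∪out(10)={4}
  fail(8) 'caeeab': from fail(7)=20 chase 'b': 20 ⇒ 21;  out={1}∪out(21)={1,4}
  fail(14) 'abbcba': from fail(13)=15 chase 'a': 15→0 ⇒ 9;  out={2}∪out(9)={2}

Scan:
i=0 'e': node 0→0
i=1 'd': node 0→1
i=2 'd': node 1→1 (via fail)
i=3 'c': node 1→3 (via fail)
i=4 'a': node 3→4
i=5 'e': node 4→5
i=6 'e': node 5→6
i=7 'a': node 6→7
i=8 'b': node 7→8  → match P1@[3:8],P4@[4:8]
i=9 'c': node 8→3 (via fail)
i=10 'a': node 3→4
i=11 'e': node 4→5
i=12 'e': node 5→6
i=13 'a': node 6→7
i=14 'b': node 7→8  → match P1@[9:14],P4@[10:14]
i=15 'd': node 8→1 (via fail)
i=16 'b': node 1→0 (via fail)
i=17 'e': node 0→0
i=18 'a': node 0→9
i=19 'e': node 9→18
i=20 'a': node 18→9 (via fail)
i=21 'd': node 9→1 (via fail)
i=22 'e': node 1→2  → match P0@[21:22]
i=23 'a': node 2→9 (via fail)
i=24 'b': node 9→10
i=25 'd': node 10→1 (via fail)

Result: [[8,1],[8,4],[14,1],[14,4],[22,0]]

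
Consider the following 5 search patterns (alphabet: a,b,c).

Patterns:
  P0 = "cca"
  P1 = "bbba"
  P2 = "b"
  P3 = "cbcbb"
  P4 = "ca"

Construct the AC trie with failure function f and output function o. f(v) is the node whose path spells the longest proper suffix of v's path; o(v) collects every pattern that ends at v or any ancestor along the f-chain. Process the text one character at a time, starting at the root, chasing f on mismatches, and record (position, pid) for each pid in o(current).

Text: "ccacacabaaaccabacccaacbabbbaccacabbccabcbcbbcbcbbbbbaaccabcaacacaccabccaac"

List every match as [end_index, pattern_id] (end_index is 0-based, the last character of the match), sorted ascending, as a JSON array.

Build:
Trie nodes:
  n0 'ε': b→4 c→1
  n1 'c': a→12 b→8 c→2
  n2 'cc': a→3
  n3 'cca': ·  [P0 ends]
  n4 'b': b→5  [P2 ends]
  n5 'bb': b→6
  n6 'bbb': a→7
  n7 'bbba': ·  [P1 ends]
  n8 'cb': c→9
  n9 'cbc': b→10
  n10 'cbcb': b→11
  n11 'cbcbb': ·  [P3 ends]
  n12 'ca': ·  [P4 ends]

BFS fail/out derivation:
  n1('c'): parent n0 fail=0; on 'c' 0 → fail=0;  out ∅∪∅=∅
  n4('b'): parent n0 fail=0; on 'b' 0 → fail=0;  out {2}∪∅={2}
  n2('cc'): parent n1 fail=0; on 'c' 0 → fail=1;  out ∅∪∅=∅
  n5('bb'): parent n4 fail=0; on 'b' 0 → fail=4;  out ∅∪{2}={2}
  n8('cb'): parent n1 fail=0; on 'b' 0 → fail=4;  out ∅∪{2}={2}
  n12('ca'): parent n1 fail=0; on 'a' 0 → fail=0;  out {4}∪∅={4}
  n3('cca'): parent n2 fail=1; on 'a' 1 → fail=12;  out {0}∪{4}={0,4}
  n6('bbb'): parent n5 fail=4; on 'b' 4 → fail=5;  out ∅∪{2}={2}
  n9('cbc'): parent n8 fail=4; on 'c' 4→0 → fail=1;  out ∅∪∅=∅
  n7('bbba'): parent n6 fail=5; on 'a' 5→4→0 → fail=0;  out {1}∪∅={1}
  n10('cbcb'): parent n9 fail=1; on 'b' 1 → fail=8;  out ∅∪{2}={2}
  n11('cbcbb'): parent n10 fail=8; on 'b' 8→4 → fail=5;  out {3}∪{2}={2,3}

Text stream:
i=0 'c': node 0→1
i=1 'c': node 1→2
i=2 'a': node 2→3  emit P0@[0:2],P4@[1:2]
i=3 'c': node 3→1 (fail-walked)
i=4 'a': node 1→12  emit P4@[3:4]
i=5 'c': node 12→1 (fail-walked)
i=6 'a': node 1→12  emit P4@[5:6]
i=7 'b': node 12→4 (fail-walked)  emit P2@[7:7]
i=8 'a': node 4→0 (fail-walked)
i=9 'a': node 0→0
i=10 'a': node 0→0
i=11 'c': node 0→1
i=12 'c': node 1→2
i=13 'a': node 2→3  emit P0@[11:13],P4@[12:13]
i=14 'b': node 3→4 (fail-walked)  emit P2@[14:14]
i=15 'a': node 4→0 (fail-walked)
i=16 'c': node 0→1
i=17 'c': node 1→2
i=18 'c': node 2→2 (fail-walked)
i=19 'a': node 2→3  emit P0@[17:19],P4@[18:19]
i=20 'a': node 3→0 (fail-walked)
i=21 'c': node 0→1
i=22 'b': node 1→8  emit P2@[22:22]
i=23 'a': node 8→0 (fail-walked)
i=24 'b': node 0→4  emit P2@[24:24]
i=25 'b': node 4→5  emit P2@[25:25]
i=26 'b': node 5→6  emit P2@[26:26]
i=27 'a': node 6→7  emit P1@[24:27]
i=28 'c': node 7→1 (fail-walked)
i=29 'c': node 1→2
i=30 'a': node 2→3  emit P0@[28:30],P4@[29:30]
i=31 'c': node 3→1 (fail-walked)
i=32 'a': node 1→12  emit P4@[31:32]
i=33 'b': node 12→4 (fail-walked)  emit P2@[33:33]
i=34 'b': node 4→5  emit P2@[34:34]
i=35 'c': node 5→1 (fail-walked)
i=36 'c': node 1→2
i=37 'a': node 2→3  emit P0@[35:37],P4@[36:37]
i=38 'b': node 3→4 (fail-walked)  emit P2@[38:38]
i=39 'c': node 4→1 (fail-walked)
i=40 'b': node 1→8  emit P2@[40:40]
i=41 'c': node 8→9
i=42 'b': node 9→10  emit P2@[42:42]
i=43 'b': node 10→11  emit P2@[43:43],P3@[39:43]
i=44 'c': node 11→1 (fail-walked)
i=45 'b': node 1→8  emit P2@[45:45]
i=46 'c': node 8→9
i=47 'b': node 9→10  emit P2@[47:47]
i=48 'b': node 10→11  emit P2@[48:48],P3@[44:48]
i=49 'b': node 11→6 (fail-walked)  emit P2@[49:49]
i=50 'b': node 6→6 (fail-walked)  emit P2@[50:50]
i=51 'b': node 6→6 (fail-walked)  emit P2@[51:51]
i=52 'a': node 6→7  emit P1@[49:52]
i=53 'a': node 7→0 (fail-walked)
i=54 'c': node 0→1
i=55 'c': node 1→2
i=56 'a': node 2→3  emit P0@[54:56],P4@[55:56]
i=57 'b': node 3→4 (fail-walked)  emit P2@[57:57]
i=58 'c': node 4→1 (fail-walked)
i=59 'a': node 1→12  emit P4@[58:59]
i=60 'a': node 12→0 (fail-walked)
i=61 'c': node 0→1
i=62 'a': node 1→12  emit P4@[61:62]
i=63 'c': node 12→1 (fail-walked)
i=64 'a': node 1→12  emit P4@[63:64]
i=65 'c': node 12→1 (fail-walked)
i=66 'c': node 1→2
i=67 'a': node 2→3  emit P0@[65:67],P4@[66:67]
i=68 'b': node 3→4 (fail-walked)  emit P2@[68:68]
i=69 'c': node 4→1 (fail-walked)
i=70 'c': node 1→2
i=71 'a': node 2→3  emit P0@[69:71],P4@[70:71]
i=72 'a': node 3→0 (fail-walked)
i=73 'c': node 0→1

Matches: [[2,0],[2,4],[4,4],[6,4],[7,2],[13,0],[13,4],[14,2],[19,0],[19,4],[22,2],[24,2],[25,2],[26,2],[27,1],[30,0],[30,4],[32,4],[33,2],[34,2],[37,0],[37,4],[38,2],[40,2],[42,2],[43,2],[43,3],[45,2],[47,2],[48,2],[48,3],[49,2],[50,2],[51,2],[52,1],[56,0],[56,4],[57,2],[59,4],[62,4],[64,4],[67,0],[67,4],[68,2],[71,0],[71,4]]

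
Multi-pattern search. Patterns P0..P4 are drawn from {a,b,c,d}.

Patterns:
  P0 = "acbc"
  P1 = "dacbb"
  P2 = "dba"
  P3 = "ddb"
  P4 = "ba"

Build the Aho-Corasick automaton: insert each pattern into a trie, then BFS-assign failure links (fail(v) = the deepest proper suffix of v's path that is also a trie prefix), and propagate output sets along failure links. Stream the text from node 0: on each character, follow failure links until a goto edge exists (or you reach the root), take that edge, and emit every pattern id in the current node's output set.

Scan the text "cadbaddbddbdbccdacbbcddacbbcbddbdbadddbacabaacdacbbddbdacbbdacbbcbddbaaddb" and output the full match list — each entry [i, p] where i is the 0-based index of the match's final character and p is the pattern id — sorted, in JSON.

Build automaton:
Trie nodes:
  0='ε' goto a→1 b→14 d→5
  1='a' goto c→2
  2='ac' goto b→3
  3='acb' goto c→4
  4='acbc' goto ·  ←P0
  5='d' goto a→6 b→10 d→12
  6='da' goto c→7
  7='dac' goto b→8
  8='dacb' goto b→9
  9='dacbb' goto ·  ←P1
  10='db' goto a→11
  11='dba' goto ·  ←P2
  12='dd' goto b→13
  13='ddb' goto ·  ←P3
  14='b' goto a→15
  15='ba' goto ·  ←P4

Failure links (BFS by depth):
  n1('a'): parent n0 fail=0; on 'a' 0 → fail=0;  out ∅∪∅=∅
  n5('d'): parent n0 fail=0; on 'd' 0 → fail=0;  out ∅∪∅=∅
  n14('b'): parent n0 fail=0; on 'b' 0 → fail=0;  out ∅∪∅=∅
  n2('ac'): parent n1 fail=0; on 'c' 0 → fail=0;  out ∅∪∅=∅
  n6('da'): parent n5 fail=0; on 'a' 0 → fail=1;  out ∅∪∅=∅
  n10('db'): parent n5 fail=0; on 'b' 0 → fail=14;  out ∅∪∅=∅
  n12('dd'): parent n5 fail=0; on 'd' 0 → fail=5;  out ∅∪∅=∅
  n15('ba'): parent n14 fail=0; on 'a' 0 → fail=1;  out {4}∪∅={4}
  n3('acb'): parent n2 fail=0; on 'b' 0 → fail=14;  out ∅∪∅=∅
  n7('dac'): parent n6 fail=1; on 'c' 1 → fail=2;  out ∅∪∅=∅
  n11('dba'): parent n10 fail=14; on 'a' 14 → fail=15;  out {2}∪{4}={2,4}
  n13('ddb'): parent n12 fail=5; on 'b' 5 → fail=10;  out {3}∪∅={3}
  n4('acbc'): parent n3 fail=14; on 'c' 14→0 → fail=0;  out {0}∪∅={0}
  n8('dacb'): parent n7 fail=2; on 'b' 2 → fail=3;  out ∅∪∅=∅
  n9('dacbb'): parent n8 fail=3; on 'b' 3→14→0 → fail=14;  out {1}∪∅={1}

Run:
i=0 'c': node 0→0
i=1 'a': node 0→1
i=2 'd': node 1→5 ·f
i=3 'b': node 5→10
i=4 'a': node 10→11  emit P2@[2:4],P4@[3:4]
i=5 'd': node 11→5 ·f
i=6 'd': node 5→12
i=7 'b': node 12→13  emit P3@[5:7]
i=8 'd': node 13→5 ·f
i=9 'd': node 5→12
i=10 'b': node 12→13  emit P3@[8:10]
i=11 'd': node 13→5 ·f
i=12 'b': node 5→10
i=13 'c': node 10→0 ·f
i=14 'c': node 0→0
i=15 'd': node 0→5
i=16 'a': node 5→6
i=17 'c': node 6→7
i=18 'b': node 7→8
i=19 'b': node 8→9  emit P1@[15:19]
i=20 'c': node 9→0 ·f
i=21 'd': node 0→5
i=22 'd': node 5→12
i=23 'a': node 12→6 ·f
i=24 'c': node 6→7
i=25 'b': node 7→8
i=26 'b': node 8→9  emit P1@[22:26]
i=27 'c': node 9→0 ·f
i=28 'b': node 0→14
i=29 'd': node 14→5 ·f
i=30 'd': node 5→12
i=31 'b': node 12→13  emit P3@[29:31]
i=32 'd': node 13→5 ·f
i=33 'b': node 5→10
i=34 'a': node 10→11  emit P2@[32:34],P4@[33:34]
i=35 'd': node 11→5 ·f
i=36 'd': node 5→12
i=37 'd': node 12→12 ·f
i=38 'b': node 12→13  emit P3@[36:38]
i=39 'a': node 13→11 ·f  emit P2@[37:39],P4@[38:39]
i=40 'c': node 11→2 ·f
i=41 'a': node 2→1 ·f
i=42 'b': node 1→14 ·f
i=43 'a': node 14→15  emit P4@[42:43]
i=44 'a': node 15→1 ·f
i=45 'c': node 1→2
i=46 'd': node 2→5 ·f
i=47 'a': node 5→6
i=48 'c': node 6→7
i=49 'b': node 7→8
i=50 'b': node 8→9  emit P1@[46:50]
i=51 'd': node 9→5 ·f
i=52 'd': node 5→12
i=53 'b': node 12→13  emit P3@[51:53]
i=54 'd': node 13→5 ·f
i=55 'a': node 5→6
i=56 'c': node 6→7
i=57 'b': node 7→8
i=58 'b': node 8→9  emit P1@[54:58]
i=59 'd': node 9→5 ·f
i=60 'a': node 5→6
i=61 'c': node 6→7
i=62 'b': node 7→8
i=63 'b': node 8→9  emit P1@[59:63]
i=64 'c': node 9→0 ·f
i=65 'b': node 0→14
i=66 'd': node 14→5 ·f
i=67 'd': node 5→12
i=68 'b': node 12→13  emit P3@[66:68]
i=69 'a': node 13→11 ·f  emit P2@[67:69],P4@[68:69]
i=70 'a': node 11→1 ·f
i=71 'd': node 1→5 ·f
i=72 'd': node 5→12
i=73 'b': node 12→13  emit P3@[71:73]

Result: [[4,2],[4,4],[7,3],[10,3],[19,1],[26,1],[31,3],[34,2],[34,4],[38,3],[39,2],[39,4],[43,4],[50,1],[53,3],[58,1],[63,1],[68,3],[69,2],[69,4],[73,3]]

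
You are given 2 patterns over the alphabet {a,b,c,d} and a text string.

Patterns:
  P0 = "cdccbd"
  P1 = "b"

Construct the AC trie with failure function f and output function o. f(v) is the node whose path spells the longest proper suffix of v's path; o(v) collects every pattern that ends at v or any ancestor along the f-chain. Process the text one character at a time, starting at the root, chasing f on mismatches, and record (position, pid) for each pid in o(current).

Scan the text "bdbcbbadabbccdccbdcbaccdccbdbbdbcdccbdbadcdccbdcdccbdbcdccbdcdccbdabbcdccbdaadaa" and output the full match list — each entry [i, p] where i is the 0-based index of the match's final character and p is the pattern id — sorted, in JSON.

Construct AC machine:
Trie nodes:
  0='ε' goto b→7 c→1
  1='c' goto d→2
  2='cd' goto c→3
  3='cdc' goto c→4
  4='cdcc' goto b→5
  5='cdccb' goto d→6
  6='cdccbd' goto ·  ←P0
  7='b' goto ·  ←P1

BFS fail/out derivation:
  fail(1) 'c': from fail(0)=0 chase 'c': 0 ⇒ 0;  out=∅∪out(0)=∅
  fail(7) 'b': from fail(0)=0 chase 'b': 0 ⇒ 0;  out={1}∪out(0)={1}
  fail(2) 'cd': from fail(1)=0 chase 'd': 0 ⇒ 0;  out=∅∪out(0)=∅
  fail(3) 'cdc': from fail(2)=0 chase 'c': 0 ⇒ 1;  out=∅∪out(1)=∅
  fail(4) 'cdcc': from fail(3)=1 chase 'c': 1→0 ⇒ 1;  out=∅∪out(1)=∅
  fail(5) 'cdccb': from fail(4)=1 chase 'b': 1→0 ⇒ 7;  out=∅∪out(7)={1}
  fail(6) 'cdccbd': from fail(5)=7 chase 'd': 7→0 ⇒ 0;  out={0}∪out(0)={0}

Scan:
i=0 'b': node 0→7  emit P1@[0:0]
i=1 'd': node 7→0 ·f
i=2 'b': node 0→7  emit P1@[2:2]
i=3 'c': node 7→1 ·f
i=4 'b': node 1→7 ·f  emit P1@[4:4]
i=5 'b': node 7→7 ·f  emit P1@[5:5]
i=6 'a': node 7→0 ·f
i=7 'd': node 0→0
i=8 'a': node 0→0
i=9 'b': node 0→7  emit P1@[9:9]
i=10 'b': node 7→7 ·f  emit P1@[10:10]
i=11 'c': node 7→1 ·f
i=12 'c': node 1→1 ·f
i=13 'd': node 1→2
i=14 'c': node 2→3
i=15 'c': node 3→4
i=16 'b': node 4→5  emit P1@[16:16]
i=17 'd': node 5→6  emit P0@[12:17]
i=18 'c': node 6→1 ·f
i=19 'b': node 1→7 ·f  emit P1@[19:19]
i=20 'a': node 7→0 ·f
i=21 'c': node 0→1
i=22 'c': node 1→1 ·f
i=23 'd': node 1→2
i=24 'c': node 2→3
i=25 'c': node 3→4
i=26 'b': node 4→5  emit P1@[26:26]
i=27 'd': node 5→6  emit P0@[22:27]
i=28 'b': node 6→7 ·f  emit P1@[28:28]
i=29 'b': node 7→7 ·f  emit P1@[29:29]
i=30 'd': node 7→0 ·f
i=31 'b': node 0→7  emit P1@[31:31]
i=32 'c': node 7→1 ·f
i=33 'd': node 1→2
i=34 'c': node 2→3
i=35 'c': node 3→4
i=36 'b': node 4→5  emit P1@[36:36]
i=37 'd': node 5→6  emit P0@[32:37]
i=38 'b': node 6→7 ·f  emit P1@[38:38]
i=39 'a': node 7→0 ·f
i=40 'd': node 0→0
i=41 'c': node 0→1
i=42 'd': node 1→2
i=43 'c': node 2→3
i=44 'c': node 3→4
i=45 'b': node 4→5  emit P1@[45:45]
i=46 'd': node 5→6  emit P0@[41:46]
i=47 'c': node 6→1 ·f
i=48 'd': node 1→2
i=49 'c': node 2→3
i=50 'c': node 3→4
i=51 'b': node 4→5  emit P1@[51:51]
i=52 'd': node 5→6  emit P0@[47:52]
i=53 'b': node 6→7 ·f  emit P1@[53:53]
i=54 'c': node 7→1 ·f
i=55 'd': node 1→2
i=56 'c': node 2→3
i=57 'c': node 3→4
i=58 'b': node 4→5  emit P1@[58:58]
i=59 'd': node 5→6  emit P0@[54:59]
i=60 'c': node 6→1 ·f
i=61 'd': node 1→2
i=62 'c': node 2→3
i=63 'c': node 3→4
i=64 'b': node 4→5  emit P1@[64:64]
i=65 'd': node 5→6  emit P0@[60:65]
i=66 'a': node 6→0 ·f
i=67 'b': node 0→7  emit P1@[67:67]
i=68 'b': node 7→7 ·f  emit P1@[68:68]
i=69 'c': node 7→1 ·f
i=70 'd': node 1→2
i=71 'c': node 2→3
i=72 'c': node 3→4
i=73 'b': node 4→5  emit P1@[73:73]
i=74 'd': node 5→6  emit P0@[69:74]
i=75 'a': node 6→0 ·f
i=76 'a': node 0→0
i=77 'd': node 0→0
i=78 'a': node 0→0
i=79 'a': node 0→0

Matches: [[0,1],[2,1],[4,1],[5,1],[9,1],[10,1],[16,1],[17,0],[19,1],[26,1],[27,0],[28,1],[29,1],[31,1],[36,1],[37,0],[38,1],[45,1],[46,0],[51,1],[52,0],[53,1],[58,1],[59,0],[64,1],[65,0],[67,1],[68,1],[73,1],[74,0]]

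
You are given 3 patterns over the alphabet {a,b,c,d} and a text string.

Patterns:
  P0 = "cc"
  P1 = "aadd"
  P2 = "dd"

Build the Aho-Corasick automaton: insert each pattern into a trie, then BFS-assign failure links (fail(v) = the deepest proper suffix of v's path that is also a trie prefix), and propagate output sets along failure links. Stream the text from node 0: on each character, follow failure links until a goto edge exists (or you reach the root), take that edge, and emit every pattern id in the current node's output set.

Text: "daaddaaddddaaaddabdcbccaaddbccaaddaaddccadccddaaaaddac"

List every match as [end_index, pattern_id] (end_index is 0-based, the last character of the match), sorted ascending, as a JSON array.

Build automaton:
Trie nodes:
  n0 'ε': a→3 c→1 d→7
  n1 'c': c→2
  n2 'cc': ·  [P0 ends]
  n3 'a': a→4
  n4 'aa': d→5
  n5 'aad': d→6
  n6 'aadd': ·  [P1 ends]
  n7 'd': d→8
  n8 'dd': ·  [P2 ends]

BFS fail/out derivation:
  n1('c'): parent n0 fail=0; on 'c' 0 → fail=0;  out ∅∪∅=∅
  n3('a'): parent n0 fail=0; on 'a' 0 → fail=0;  out ∅∪∅=∅
  n7('d'): parent n0 fail=0; on 'd' 0 → fail=0;  out ∅∪∅=∅
  n2('cc'): parent n1 fail=0; on 'c' 0 → fail=1;  out {0}∪∅={0}
  n4('aa'): parent n3 fail=0; on 'a' 0 → fail=3;  out ∅∪∅=∅
  n8('dd'): parent n7 fail=0; on 'd' 0 → fail=7;  out {2}∪∅={2}
  n5('aad'): parent n4 fail=3; on 'd' 3→0 → fail=7;  out ∅∪∅=∅
  n6('aadd'): parent n5 fail=7; on 'd' 7 → fail=8;  out {1}∪{2}={1,2}

Scan:
pos 0 'd': at 7
pos 1 'a': at 3 (fail-walked)
pos 2 'a': at 4
pos 3 'd': at 5
pos 4 'd': at 6  → match P1@[1:4],P2@[3:4]
pos 5 'a': at 3 (fail-walked)
pos 6 'a': at 4
pos 7 'd': at 5
pos 8 'd': at 6  → match P1@[5:8],P2@[7:8]
pos 9 'd': at 8 (fail-walked)  → match P2@[8:9]
pos 10 'd': at 8 (fail-walked)  → match P2@[9:10]
pos 11 'a': at 3 (fail-walked)
pos 12 'a': at 4
pos 13 'a': at 4 (fail-walked)
pos 14 'd': at 5
pos 15 'd': at 6  → match P1@[12:15],P2@[14:15]
pos 16 'a': at 3 (fail-walked)
pos 17 'b': at 0 (fail-walked)
pos 18 'd': at 7
pos 19 'c': at 1 (fail-walked)
pos 20 'b': at 0 (fail-walked)
pos 21 'c': at 1
pos 22 'c': at 2  → match P0@[21:22]
pos 23 'a': at 3 (fail-walked)
pos 24 'a': at 4
pos 25 'd': at 5
pos 26 'd': at 6  → match P1@[23:26],P2@[25:26]
pos 27 'b': at 0 (fail-walked)
pos 28 'c': at 1
pos 29 'c': at 2  → match P0@[28:29]
pos 30 'a': at 3 (fail-walked)
pos 31 'a': at 4
pos 32 'd': at 5
pos 33 'd': at 6  → match P1@[30:33],P2@[32:33]
pos 34 'a': at 3 (fail-walked)
pos 35 'a': at 4
pos 36 'd': at 5
pos 37 'd': at 6  → match P1@[34:37],P2@[36:37]
pos 38 'c': at 1 (fail-walked)
pos 39 'c': at 2  → match P0@[38:39]
pos 40 'a': at 3 (fail-walked)
pos 41 'd': at 7 (fail-walked)
pos 42 'c': at 1 (fail-walked)
pos 43 'c': at 2  → match P0@[42:43]
pos 44 'd': at 7 (fail-walked)
pos 45 'd': at 8  → match P2@[44:45]
pos 46 'a': at 3 (fail-walked)
pos 47 'a': at 4
pos 48 'a': at 4 (fail-walked)
pos 49 'a': at 4 (fail-walked)
pos 50 'd': at 5
pos 51 'd': at 6  → match P1@[48:51],P2@[50:51]
pos 52 'a': at 3 (fail-walked)
pos 53 'c': at 1 (fail-walked)

Result: [[4,1],[4,2],[8,1],[8,2],[9,2],[10,2],[15,1],[15,2],[22,0],[26,1],[26,2],[29,0],[33,1],[33,2],[37,1],[37,2],[39,0],[43,0],[45,2],[51,1],[51,2]]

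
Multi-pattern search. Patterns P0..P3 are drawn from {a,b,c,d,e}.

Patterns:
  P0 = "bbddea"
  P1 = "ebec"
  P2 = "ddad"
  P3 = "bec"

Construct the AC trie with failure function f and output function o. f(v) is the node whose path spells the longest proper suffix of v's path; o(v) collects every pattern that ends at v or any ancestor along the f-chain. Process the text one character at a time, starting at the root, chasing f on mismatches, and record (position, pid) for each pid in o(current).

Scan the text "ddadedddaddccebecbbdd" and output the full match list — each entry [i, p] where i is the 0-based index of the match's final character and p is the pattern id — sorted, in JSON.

Build automaton:
Trie nodes:
  n0 'ε': b→1 d→11 e→7
  n1 'b': b→2 e→15
  n2 'bb': d→3
  n3 'bbd': d→4
  n4 'bbdd': e→5
  n5 'bbdde': a→6
  n6 'bbddea': ·  ←P0
  n7 'e': b→8
  n8 'eb': e→9
  n9 'ebe': c→10
  n10 'ebec': ·  ←P1
  n11 'd': d→12
  n12 'dd': a→13
  n13 'dda': d→14
  n14 'ddad': ·  ←P2
  n15 'be': c→16
  n16 'bec': ·  ←P3

BFS fail/out derivation:
  fail(1) 'b': from fail(0)=0 chase 'b': 0 ⇒ 0;  out=∅∪out(0)=∅
  fail(7) 'e': from fail(0)=0 chase 'e': 0 ⇒ 0;  out=∅∪out(0)=∅
  fail(11) 'd': from fail(0)=0 chase 'd': 0 ⇒ 0;  out=∅∪out(0)=∅
  fail(2) 'bb': from fail(1)=0 chase 'b': 0 ⇒ 1;  out=∅∪out(1)=∅
  fail(8) 'eb': from fail(7)=0 chase 'b': 0 ⇒ 1;  out=∅∪out(1)=∅
  fail(12) 'dd': from fail(11)=0 chase 'd': 0 ⇒ 11;  out=∅∪out(11)=∅
  fail(15) 'be': from fail(1)=0 chase 'e': 0 ⇒ 7;  out=∅∪out(7)=∅
  fail(3) 'bbd': from fail(2)=1 chase 'd': 1→0 ⇒ 11;  out=∅∪out(11)=∅
  fail(9) 'ebe': from fail(8)=1 chase 'e': 1 ⇒ 15;  out=∅∪out(15)=∅
  fail(13) 'dda': from fail(12)=11 chase 'a': 11→0 ⇒ 0;  out=∅∪out(0)=∅
  fail(16) 'bec': from fail(15)=7 chase 'c': 7→0 ⇒ 0;  out={3}∪out(0)={3}
  fail(4) 'bbdd': from fail(3)=11 chase 'd': 11 ⇒ 12;  out=∅∪out(12)=∅
  fail(10) 'ebec': from fail(9)=15 chase 'c': 15 ⇒ 16;  out={1}∪out(16)={1,3}
  fail(14) 'ddad': from fail(13)=0 chase 'd': 0 ⇒ 11;  out={2}∪out(11)={2}
  fail(5) 'bbdde': from fail(4)=12 chase 'e': 12→11→0 ⇒ 7;  out=∅∪out(7)=∅
  fail(6) 'bbddea': from fail(5)=7 chase 'a': 7→0 ⇒ 0;  out={0}∪out(0)={0}

Run:
i=0 'd': node 0→11
i=1 'd': node 11→12
i=2 'a': node 12→13
i=3 'd': node 13→14  emit P2@[0:3]
i=4 'e': node 14→7 ·f
i=5 'd': node 7→11 ·f
i=6 'd': node 11→12
i=7 'd': node 12→12 ·f
i=8 'a': node 12→13
i=9 'd': node 13→14  emit P2@[6:9]
i=10 'd': node 14→12 ·f
i=11 'c': node 12→0 ·f
i=12 'c': node 0→0
i=13 'e': node 0→7
i=14 'b': node 7→8
i=15 'e': node 8→9
i=16 'c': node 9→10  emit P1@[13:16],P3@[14:16]
i=17 'b': node 10→1 ·f
i=18 'b': node 1→2
i=19 'd': node 2→3
i=20 'd': node 3→4

Matches: [[3,2],[9,2],[16,1],[16,3]]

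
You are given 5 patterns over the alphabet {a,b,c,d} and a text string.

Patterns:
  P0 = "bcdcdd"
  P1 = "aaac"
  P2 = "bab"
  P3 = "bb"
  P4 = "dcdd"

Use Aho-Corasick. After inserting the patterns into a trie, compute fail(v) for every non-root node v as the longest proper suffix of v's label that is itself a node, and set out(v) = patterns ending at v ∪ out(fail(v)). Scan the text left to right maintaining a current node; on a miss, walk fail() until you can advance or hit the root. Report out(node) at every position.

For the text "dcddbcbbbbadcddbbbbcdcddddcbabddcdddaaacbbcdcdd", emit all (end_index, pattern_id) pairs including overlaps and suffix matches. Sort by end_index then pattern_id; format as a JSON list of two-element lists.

Construct AC machine:
Trie (insert patterns):
  n0 'ε': a→7 b→1 d→14
  n1 'b': a→11 b→13 c→2
  n2 'bc': d→3
  n3 'bcd': c→4
  n4 'bcdc': d→5
  n5 'bcdcd': d→6
  n6 'bcdcdd': ·  [P0 ends]
  n7 'a': a→8
  n8 'aa': a→9
  n9 'aaa': c→10
  n10 'aaac': ·  [P1 ends]
  n11 'ba': b→12
  n12 'bab': ·  [P2 ends]
  n13 'bb': ·  [P3 ends]
  n14 'd': c→15
  n15 'dc': d→16
  n16 'dcd': d→17
  n17 'dcdd': ·  [P4 ends]

BFS fail/out derivation:
  n1('b'): parent n0 fail=0; on 'b' 0 → fail=0;  out ∅∪∅=∅
  n7('a'): parent n0 fail=0; on 'a' 0 → fail=0;  out ∅∪∅=∅
  n14('d'): parent n0 fail=0; on 'd' 0 → fail=0;  out ∅∪∅=∅
  n2('bc'): parent n1 fail=0; on 'c' 0 → fail=0;  out ∅∪∅=∅
  n8('aa'): parent n7 fail=0; on 'a' 0 → fail=7;  out ∅∪∅=∅
  n11('ba'): parent n1 fail=0; on 'a' 0 → fail=7;  out ∅∪∅=∅
  n13('bb'): parent n1 fail=0; on 'b' 0 → fail=1;  out {3}∪∅={3}
  n15('dc'): parent n14 fail=0; on 'c' 0 → fail=0;  out ∅∪∅=∅
  n3('bcd'): parent n2 fail=0; on 'd' 0 → fail=14;  out ∅∪∅=∅
  n9('aaa'): parent n8 fail=7; on 'a' 7 → fail=8;  out ∅∪∅=∅
  n12('bab'): parent n11 fail=7; on 'b' 7→0 → fail=1;  out {2}∪∅={2}
  n16('dcd'): parent n15 fail=0; on 'd' 0 → fail=14;  out ∅∪∅=∅
  n4('bcdc'): parent n3 fail=14; on 'c' 14 → fail=15;  out ∅∪∅=∅
  n10('aaac'): parent n9 fail=8; on 'c' 8→7→0 → fail=0;  out {1}∪∅={1}
  n17('dcdd'): parent n16 fail=14; on 'd' 14→0 → fail=14;  out {4}∪∅={4}
  n5('bcdcd'): parent n4 fail=15; on 'd' 15 → fail=16;  out ∅∪∅=∅
  n6('bcdcdd'): parent n5 fail=16; on 'd' 16 → fail=17;  out {0}∪{4}={0,4}

Run:
pos 0 'd': at 14
pos 1 'c': at 15
pos 2 'd': at 16
pos 3 'd': at 17  ** P4@[0:3]
pos 4 'b': at 1 (via fail)
pos 5 'c': at 2
pos 6 'b': at 1 (via fail)
pos 7 'b': at 13  ** P3@[6:7]
pos 8 'b': at 13 (via fail)  ** P3@[7:8]
pos 9 'b': at 13 (via fail)  ** P3@[8:9]
pos 10 'a': at 11 (via fail)
pos 11 'd': at 14 (via fail)
pos 12 'c': at 15
pos 13 'd': at 16
pos 14 'd': at 17  ** P4@[11:14]
pos 15 'b': at 1 (via fail)
pos 16 'b': at 13  ** P3@[15:16]
pos 17 'b': at 13 (via fail)  ** P3@[16:17]
pos 18 'b': at 13 (via fail)  ** P3@[17:18]
pos 19 'c': at 2 (via fail)
pos 20 'd': at 3
pos 21 'c': at 4
pos 22 'd': at 5
pos 23 'd': at 6  ** P0@[18:23],P4@[20:23]
pos 24 'd': at 14 (via fail)
pos 25 'd': at 14 (via fail)
pos 26 'c': at 15
pos 27 'b': at 1 (via fail)
pos 28 'a': at 11
pos 29 'b': at 12  ** P2@[27:29]
pos 30 'd': at 14 (via fail)
pos 31 'd': at 14 (via fail)
pos 32 'c': at 15
pos 33 'd': at 16
pos 34 'd': at 17  ** P4@[31:34]
pos 35 'd': at 14 (via fail)
pos 36 'a': at 7 (via fail)
pos 37 'a': at 8
pos 38 'a': at 9
pos 39 'c': at 10  ** P1@[36:39]
pos 40 'b': at 1 (via fail)
pos 41 'b': at 13  ** P3@[40:41]
pos 42 'c': at 2 (via fail)
pos 43 'd': at 3
pos 44 'c': at 4
pos 45 'd': at 5
pos 46 'd': at 6  ** P0@[41:46],P4@[43:46]

Matches: [[3,4],[7,3],[8,3],[9,3],[14,4],[16,3],[17,3],[18,3],[23,0],[23,4],[29,2],[34,4],[39,1],[41,3],[46,0],[46,4]]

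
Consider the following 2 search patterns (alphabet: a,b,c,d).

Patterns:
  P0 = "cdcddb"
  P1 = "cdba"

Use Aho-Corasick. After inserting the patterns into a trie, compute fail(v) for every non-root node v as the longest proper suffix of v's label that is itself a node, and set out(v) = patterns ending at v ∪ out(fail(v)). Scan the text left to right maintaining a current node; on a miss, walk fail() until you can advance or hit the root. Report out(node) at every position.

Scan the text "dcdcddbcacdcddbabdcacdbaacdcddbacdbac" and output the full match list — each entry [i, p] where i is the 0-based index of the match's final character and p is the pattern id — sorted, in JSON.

Build automaton:
Trie (insert patterns):
  0='ε' goto c→1
  1='c' goto d→2
  2='cd' goto b→7 c→3
  3='cdc' goto d→4
  4='cdcd' goto d→5
  5='cdcdd' goto b→6
  6='cdcddb' goto ·  ←P0
  7='cdb' goto a→8
  8='cdba' goto ·  ←P1

BFS fail/out derivation:
  fail(1) 'c': from fail(0)=0 chase 'c': 0 ⇒ 0;  out=∅∪out(0)=∅
  fail(2) 'cd': from fail(1)=0 chase 'd': 0 ⇒ 0;  out=∅∪out(0)=∅
  fail(3) 'cdc': from fail(2)=0 chase 'c': 0 ⇒ 1;  out=∅∪out(1)=∅
  fail(7) 'cdb': from fail(2)=0 chase 'b': 0 ⇒ 0;  out=∅∪out(0)=∅
  fail(4) 'cdcd': from fail(3)=1 chase 'd': 1 ⇒ 2;  out=∅∪out(2)=∅
  fail(8) 'cdba': from fail(7)=0 chase 'a': 0 ⇒ 0;  out={1}∪out(0)={1}
  fail(5) 'cdcdd': from fail(4)=2 chase 'd': 2→0 ⇒ 0;  out=∅∪out(0)=∅
  fail(6) 'cdcddb': from fail(5)=0 chase 'b': 0 ⇒ 0;  out={0}∪out(0)={0}

Text stream:
pos 0 'd': at 0
pos 1 'c': at 1
pos 2 'd': at 2
pos 3 'c': at 3
pos 4 'd': at 4
pos 5 'd': at 5
pos 6 'b': at 6  → match P0@[1:6]
pos 7 'c': at 1 (fail-walked)
pos 8 'a': at 0 (fail-walked)
pos 9 'c': at 1
pos 10 'd': at 2
pos 11 'c': at 3
pos 12 'd': at 4
pos 13 'd': at 5
pos 14 'b': at 6  → match P0@[9:14]
pos 15 'a': at 0 (fail-walked)
pos 16 'b': at 0
pos 17 'd': at 0
pos 18 'c': at 1
pos 19 'a': at 0 (fail-walked)
pos 20 'c': at 1
pos 21 'd': at 2
pos 22 'b': at 7
pos 23 'a': at 8  → match P1@[20:23]
pos 24 'a': at 0 (fail-walked)
pos 25 'c': at 1
pos 26 'd': at 2
pos 27 'c': at 3
pos 28 'd': at 4
pos 29 'd': at 5
pos 30 'b': at 6  → match P0@[25:30]
pos 31 'a': at 0 (fail-walked)
pos 32 'c': at 1
pos 33 'd': at 2
pos 34 'b': at 7
pos 35 'a': at 8  → match P1@[32:35]
pos 36 'c': at 1 (fail-walked)

Matches: [[6,0],[14,0],[23,1],[30,0],[35,1]]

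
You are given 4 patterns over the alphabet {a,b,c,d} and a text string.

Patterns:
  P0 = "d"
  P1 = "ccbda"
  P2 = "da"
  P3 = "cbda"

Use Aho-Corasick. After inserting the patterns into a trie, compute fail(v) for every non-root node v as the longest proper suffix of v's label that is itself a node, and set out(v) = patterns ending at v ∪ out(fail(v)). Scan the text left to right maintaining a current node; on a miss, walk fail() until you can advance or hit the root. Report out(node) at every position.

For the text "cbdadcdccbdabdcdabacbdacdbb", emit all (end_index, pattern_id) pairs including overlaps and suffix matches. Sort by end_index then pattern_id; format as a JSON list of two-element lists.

Construct AC machine:
Trie (insert patterns):
  n0 'ε': c→2 d→1
  n1 'd': a→7  [P0 ends]
  n2 'c': b→8 c→3
  n3 'cc': b→4
  n4 'ccb': d→5
  n5 'ccbd': a→6
  n6 'ccbda': ·  [P1 ends]
  n7 'da': ·  [P2 ends]
  n8 'cb': d→9
  n9 'cbd': a→10
  n10 'cbda': ·  [P3 ends]

BFS fail/out derivation:
  fail(1) 'd': from fail(0)=0 chase 'd': 0 ⇒ 0;  out={0}∪out(0)={0}
  fail(2) 'c': from fail(0)=0 chase 'c': 0 ⇒ 0;  out=∅∪out(0)=∅
  fail(3) 'cc': from fail(2)=0 chase 'c': 0 ⇒ 2;  out=∅∪out(2)=∅
  fail(7) 'da': from fail(1)=0 chase 'a': 0 ⇒ 0;  out={2}∪out(0)={2}
  fail(8) 'cb': from fail(2)=0 chase 'b': 0 ⇒ 0;  out=∅∪out(0)=∅
  fail(4) 'ccb': from fail(3)=2 chase 'b': 2 ⇒ 8;  out=∅∪out(8)=∅
  fail(9) 'cbd': from fail(8)=0 chase 'd': 0 ⇒ 1;  out=∅∪out(1)={0}
  fail(5) 'ccbd': from fail(4)=8 chase 'd': 8 ⇒ 9;  out=∅∪out(9)={0}
  fail(10) 'cbda': from fail(9)=1 chase 'a': 1 ⇒ 7;  out={3}∪out(7)={2,3}
  fail(6) 'ccbda': from fail(5)=9 chase 'a': 9 ⇒ 10;  out={1}∪out(10)={1,2,3}

Scan:
pos 0 'c': at 2
pos 1 'b': at 8
pos 2 'd': at 9  → match P0@[2:2]
pos 3 'a': at 10  → match P2@[2:3],P3@[0:3]
pos 4 'd': at 1 ·f  → match P0@[4:4]
pos 5 'c': at 2 ·f
pos 6 'd': at 1 ·f  → match P0@[6:6]
pos 7 'c': at 2 ·f
pos 8 'c': at 3
pos 9 'b': at 4
pos 10 'd': at 5  → match P0@[10:10]
pos 11 'a': at 6  → match P1@[7:11],P2@[10:11],P3@[8:11]
pos 12 'b': at 0 ·f
pos 13 'd': at 1  → match P0@[13:13]
pos 14 'c': at 2 ·f
pos 15 'd': at 1 ·f  → match P0@[15:15]
pos 16 'a': at 7  → match P2@[15:16]
pos 17 'b': at 0 ·f
pos 18 'a': at 0
pos 19 'c': at 2
pos 20 'b': at 8
pos 21 'd': at 9  → match P0@[21:21]
pos 22 'a': at 10  → match P2@[21:22],P3@[19:22]
pos 23 'c': at 2 ·f
pos 24 'd': at 1 ·f  → match P0@[24:24]
pos 25 'b': at 0 ·f
pos 26 'b': at 0

Matches: [[2,0],[3,2],[3,3],[4,0],[6,0],[10,0],[11,1],[11,2],[11,3],[13,0],[15,0],[16,2],[21,0],[22,2],[22,3],[24,0]]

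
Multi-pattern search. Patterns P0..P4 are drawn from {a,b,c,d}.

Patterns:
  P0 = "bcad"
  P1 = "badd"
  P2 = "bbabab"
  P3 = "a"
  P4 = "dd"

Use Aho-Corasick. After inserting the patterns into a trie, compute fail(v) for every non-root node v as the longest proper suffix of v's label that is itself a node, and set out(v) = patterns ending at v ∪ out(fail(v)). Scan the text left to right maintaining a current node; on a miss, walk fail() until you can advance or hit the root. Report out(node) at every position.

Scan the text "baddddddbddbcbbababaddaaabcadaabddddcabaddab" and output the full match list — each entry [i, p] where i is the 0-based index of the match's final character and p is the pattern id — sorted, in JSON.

Build:
Trie (insert patterns):
  n0 'ε': a→13 b→1 d→14
  n1 'b': a→5 b→8 c→2
  n2 'bc': a→3
  n3 'bca': d→4
  n4 'bcad': ·  [P0 ends]
  n5 'ba': d→6
  n6 'bad': d→7
  n7 'badd': ·  [P1 ends]
  n8 'bb': a→9
  n9 'bba': b→10
  n10 'bbab': a→11
  n11 'bbaba': b→12
  n12 'bbabab': ·  [P2 ends]
  n13 'a': ·  [P3 ends]
  n14 'd': d→15
  n15 'dd': ·  [P4 ends]

Failure links (BFS by depth):
  n1('b'): parent n0 fail=0; on 'b' 0 → fail=0;  out ∅∪∅=∅
  n13('a'): parent n0 fail=0; on 'a' 0 → fail=0;  out {3}∪∅={3}
  n14('d'): parent n0 fail=0; on 'd' 0 → fail=0;  out ∅∪∅=∅
  n2('bc'): parent n1 fail=0; on 'c' 0 → fail=0;  out ∅∪∅=∅
  n5('ba'): parent n1 fail=0; on 'a' 0 → fail=13;  out ∅∪{3}={3}
  n8('bb'): parent n1 fail=0; on 'b' 0 → fail=1;  out ∅∪∅=∅
  n15('dd'): parent n14 fail=0; on 'd' 0 → fail=14;  out {4}∪∅={4}
  n3('bca'): parent n2 fail=0; on 'a' 0 → fail=13;  out ∅∪{3}={3}
  n6('bad'): parent n5 fail=13; on 'd' 13→0 → fail=14;  out ∅∪∅=∅
  n9('bba'): parent n8 fail=1; on 'a' 1 → fail=5;  out ∅∪{3}={3}
  n4('bcad'): parent n3 fail=13; on 'd' 13→0 → fail=14;  out {0}∪∅={0}
  n7('badd'): parent n6 fail=14; on 'd' 14 → fail=15;  out {1}∪{4}={1,4}
  n10('bbab'): parent n9 fail=5; on 'b' 5→13→0 → fail=1;  out ∅∪∅=∅
  n11('bbaba'): parent n10 fail=1; on 'a' 1 → fail=5;  out ∅∪{3}={3}
  n12('bbabab'): parent n11 fail=5; on 'b' 5→13→0 → fail=1;  out {2}∪∅={2}

Scan:
i=0 'b': node 0→1
i=1 'a': node 1→5  ** P3@[1:1]
i=2 'd': node 5→6
i=3 'd': node 6→7  ** P1@[0:3],P4@[2:3]
i=4 'd': node 7→15 (fail-walked)  ** P4@[3:4]
i=5 'd': node 15→15 (fail-walked)  ** P4@[4:5]
i=6 'd': node 15→15 (fail-walked)  ** P4@[5:6]
i=7 'd': node 15→15 (fail-walked)  ** P4@[6:7]
i=8 'b': node 15→1 (fail-walked)
i=9 'd': node 1→14 (fail-walked)
i=10 'd': node 14→15  ** P4@[9:10]
i=11 'b': node 15→1 (fail-walked)
i=12 'c': node 1→2
i=13 'b': node 2→1 (fail-walked)
i=14 'b': node 1→8
i=15 'a': node 8→9  ** P3@[15:15]
i=16 'b': node 9→10
i=17 'a': node 10→11  ** P3@[17:17]
i=18 'b': node 11→12  ** P2@[13:18]
i=19 'a': node 12→5 (fail-walked)  ** P3@[19:19]
i=20 'd': node 5→6
i=21 'd': node 6→7  ** P1@[18:21],P4@[20:21]
i=22 'a': node 7→13 (fail-walked)  ** P3@[22:22]
i=23 'a': node 13→13 (fail-walked)  ** P3@[23:23]
i=24 'a': node 13→13 (fail-walked)  ** P3@[24:24]
i=25 'b': node 13→1 (fail-walked)
i=26 'c': node 1→2
i=27 'a': node 2→3  ** P3@[27:27]
i=28 'd': node 3→4  ** P0@[25:28]
i=29 'a': node 4→13 (fail-walked)  ** P3@[29:29]
i=30 'a': node 13→13 (fail-walked)  ** P3@[30:30]
i=31 'b': node 13→1 (fail-walked)
i=32 'd': node 1→14 (fail-walked)
i=33 'd': node 14→15  ** P4@[32:33]
i=34 'd': node 15→15 (fail-walked)  ** P4@[33:34]
i=35 'd': node 15→15 (fail-walked)  ** P4@[34:35]
i=36 'c': node 15→0 (fail-walked)
i=37 'a': node 0→13  ** P3@[37:37]
i=38 'b': node 13→1 (fail-walked)
i=39 'a': node 1→5  ** P3@[39:39]
i=40 'd': node 5→6
i=41 'd': node 6→7  ** P1@[38:41],P4@[40:41]
i=42 'a': node 7→13 (fail-walked)  ** P3@[42:42]
i=43 'b': node 13→1 (fail-walked)

All matches (sorted): [[1,3],[3,1],[3,4],[4,4],[5,4],[6,4],[7,4],[10,4],[15,3],[17,3],[18,2],[19,3],[21,1],[21,4],[22,3],[23,3],[24,3],[27,3],[28,0],[29,3],[30,3],[33,4],[34,4],[35,4],[37,3],[39,3],[41,1],[41,4],[42,3]]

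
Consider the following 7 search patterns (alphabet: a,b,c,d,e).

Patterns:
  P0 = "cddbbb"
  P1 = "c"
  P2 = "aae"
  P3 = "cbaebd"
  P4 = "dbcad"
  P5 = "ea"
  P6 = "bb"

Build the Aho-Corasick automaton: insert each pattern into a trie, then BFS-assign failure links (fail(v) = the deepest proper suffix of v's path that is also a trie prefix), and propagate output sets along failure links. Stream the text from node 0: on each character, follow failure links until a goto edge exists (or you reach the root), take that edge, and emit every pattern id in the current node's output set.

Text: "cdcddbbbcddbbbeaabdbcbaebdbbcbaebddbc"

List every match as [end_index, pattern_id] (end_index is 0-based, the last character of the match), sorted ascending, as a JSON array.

Construct AC machine:
Trie (insert patterns):
  0='ε' goto a→7 b→22 c→1 d→15 e→20
  1='c' goto b→10 d→2  ←P1
  2='cd' goto d→3
  3='cdd' goto b→4
  4='cddb' goto b→5
  5='cddbb' goto b→6
  6='cddbbb' goto ·  ←P0
  7='a' goto a→8
  8='aa' goto e→9
  9='aae' goto ·  ←P2
  10='cb' goto a→11
  11='cba' goto e→12
  12='cbae' goto b→13
  13='cbaeb' goto d→14
  14='cbaebd' goto ·  ←P3
  15='d' goto b→16
  16='db' goto c→17
  17='dbc' goto a→18
  18='dbca' goto d→19
  19='dbcad' goto ·  ←P4
  20='e' goto a→21
  21='ea' goto ·  ←P5
  22='b' goto b→23
  23='bb' goto ·  ←P6

BFS fail/out derivation:
  n1('c'): parent n0 fail=0; on 'c' 0 → fail=0;  out {1}∪∅={1}
  n7('a'): parent n0 fail=0; on 'a' 0 → fail=0;  out ∅∪∅=∅
  n15('d'): parent n0 fail=0; on 'd' 0 → fail=0;  out ∅∪∅=∅
  n20('e'): parent n0 fail=0; on 'e' 0 → fail=0;  out ∅∪∅=∅
  n22('b'): parent n0 fail=0; on 'b' 0 → fail=0;  out ∅∪∅=∅
  n2('cd'): parent n1 fail=0; on 'd' 0 → fail=15;  out ∅∪∅=∅
  n8('aa'): parent n7 fail=0; on 'a' 0 → fail=7;  out ∅∪∅=∅
  n10('cb'): parent n1 fail=0; on 'b' 0 → fail=22;  out ∅∪∅=∅
  n16('db'): parent n15 fail=0; on 'b' 0 → fail=22;  out ∅∪∅=∅
  n21('ea'): parent n20 fail=0; on 'a' 0 → fail=7;  out {5}∪∅={5}
  n23('bb'): parent n22 fail=0; on 'b' 0 → fail=22;  out {6}∪∅={6}
  n3('cdd'): parent n2 fail=15; on 'd' 15→0 → fail=15;  out ∅∪∅=∅
  n9('aae'): parent n8 fail=7; on 'e' 7→0 → fail=20;  out {2}∪∅={2}
  n11('cba'): parent n10 fail=22; on 'a' 22→0 → fail=7;  out ∅∪∅=∅
  n17('dbc'): parent n16 fail=22; on 'c' 22→0 → fail=1;  out ∅∪{1}={1}
  n4('cddb'): parent n3 fail=15; on 'b' 15 → fail=16;  out ∅∪∅=∅
  n12('cbae'): parent n11 fail=7; on 'e' 7→0 → fail=20;  out ∅∪∅=∅
  n18('dbca'): parent n17 fail=1; on 'a' 1→0 → fail=7;  out ∅∪∅=∅
  n5('cddbb'): parent n4 fail=16; on 'b' 16→22 → fail=23;  out ∅∪{6}={6}
  n13('cbaeb'): parent n12 fail=20; on 'b' 20→0 → fail=22;  out ∅∪∅=∅
  n19('dbcad'): parent n18 fail=7; on 'd' 7→0 → fail=15;  out {4}∪∅={4}
  n6('cddbbb'): parent n5 fail=23; on 'b' 23→22 → fail=23;  out {0}∪{6}={0,6}
  n14('cbaebd'): parent n13 fail=22; on 'd' 22→0 → fail=15;  out {3}∪∅={3}

Run:
i=0 'c': node 0→1  → match P1@[0:0]
i=1 'd': node 1→2
i=2 'c': node 2→1 ·f  → match P1@[2:2]
i=3 'd': node 1→2
i=4 'd': node 2→3
i=5 'b': node 3→4
i=6 'b': node 4→5  → match P6@[5:6]
i=7 'b': node 5→6  → match P0@[2:7],P6@[6:7]
i=8 'c': node 6→1 ·f  → match P1@[8:8]
i=9 'd': node 1→2
i=10 'd': node 2→3
i=11 'b': node 3→4
i=12 'b': node 4→5  → match P6@[11:12]
i=13 'b': node 5→6  → match P0@[8:13],P6@[12:13]
i=14 'e': node 6→20 ·f
i=15 'a': node 20→21  → match P5@[14:15]
i=16 'a': node 21→8 ·f
i=17 'b': node 8→22 ·f
i=18 'd': node 22→15 ·f
i=19 'b': node 15→16
i=20 'c': node 16→17  → match P1@[20:20]
i=21 'b': node 17→10 ·f
i=22 'a': node 10→11
i=23 'e': node 11→12
i=24 'b': node 12→13
i=25 'd': node 13→14  → match P3@[20:25]
i=26 'b': node 14→16 ·f
i=27 'b': node 16→23 ·f  → match P6@[26:27]
i=28 'c': node 23→1 ·f  → match P1@[28:28]
i=29 'b': node 1→10
i=30 'a': node 10→11
i=31 'e': node 11→12
i=32 'b': node 12→13
i=33 'd': node 13→14  → match P3@[28:33]
i=34 'd': node 14→15 ·f
i=35 'b': node 15→16
i=36 'c': node 16→17  → match P1@[36:36]

Matches: [[0,1],[2,1],[6,6],[7,0],[7,6],[8,1],[12,6],[13,0],[13,6],[15,5],[20,1],[25,3],[27,6],[28,1],[33,3],[36,1]]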